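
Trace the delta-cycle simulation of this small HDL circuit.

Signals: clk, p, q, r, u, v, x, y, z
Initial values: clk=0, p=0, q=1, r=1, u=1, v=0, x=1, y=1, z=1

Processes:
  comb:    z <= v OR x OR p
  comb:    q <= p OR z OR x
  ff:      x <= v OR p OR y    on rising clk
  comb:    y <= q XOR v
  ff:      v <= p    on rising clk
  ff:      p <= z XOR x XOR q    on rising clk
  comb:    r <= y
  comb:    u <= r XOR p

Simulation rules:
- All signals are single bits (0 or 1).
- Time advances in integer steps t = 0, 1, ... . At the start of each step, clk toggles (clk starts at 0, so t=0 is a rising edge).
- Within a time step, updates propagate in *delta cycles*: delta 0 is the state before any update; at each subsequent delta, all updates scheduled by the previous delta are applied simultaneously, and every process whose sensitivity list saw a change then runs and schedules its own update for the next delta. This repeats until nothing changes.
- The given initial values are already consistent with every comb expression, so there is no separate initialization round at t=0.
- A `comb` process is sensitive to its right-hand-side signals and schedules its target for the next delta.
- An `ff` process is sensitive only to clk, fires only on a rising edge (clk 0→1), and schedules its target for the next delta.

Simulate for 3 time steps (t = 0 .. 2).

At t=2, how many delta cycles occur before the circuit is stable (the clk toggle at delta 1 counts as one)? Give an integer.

5

[bits: y,clk,z,x,u,p,v,r,q]
t=0: Δ0=101110011 Δ1=111110011 Δ2=111111011 Δ3=111101011 | 3Δ
t=1: Δ0=111101011 Δ1=101101011 | 1Δ
t=2: Δ0=101101011 Δ1=111101011 Δ2=111101111 Δ3=011101111 Δ4=011101101 Δ5=011111101 | 5Δ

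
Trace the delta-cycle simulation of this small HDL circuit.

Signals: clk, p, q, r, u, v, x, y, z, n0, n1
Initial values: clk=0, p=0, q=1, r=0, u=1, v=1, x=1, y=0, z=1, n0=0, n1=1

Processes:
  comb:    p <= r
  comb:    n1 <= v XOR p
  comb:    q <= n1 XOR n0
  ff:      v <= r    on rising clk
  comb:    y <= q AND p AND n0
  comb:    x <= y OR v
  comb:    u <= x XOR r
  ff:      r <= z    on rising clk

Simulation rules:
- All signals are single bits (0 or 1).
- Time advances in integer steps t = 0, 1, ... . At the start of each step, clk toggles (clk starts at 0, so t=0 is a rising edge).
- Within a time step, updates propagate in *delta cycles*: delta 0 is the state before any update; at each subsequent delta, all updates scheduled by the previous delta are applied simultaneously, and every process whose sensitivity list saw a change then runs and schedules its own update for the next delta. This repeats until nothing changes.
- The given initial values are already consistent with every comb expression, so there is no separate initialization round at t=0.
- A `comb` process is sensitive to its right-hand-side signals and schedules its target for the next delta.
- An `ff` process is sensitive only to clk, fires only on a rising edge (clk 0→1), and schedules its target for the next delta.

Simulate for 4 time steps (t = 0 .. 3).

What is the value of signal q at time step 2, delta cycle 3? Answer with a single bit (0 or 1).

1

[bits: y,q,x,z,n1,n0,p,u,clk,r,v]
t=0: Δ0=01111001001 Δ1=01111001101 Δ2=01111001110 Δ3=01010010110 Δ4=00011011110 Δ5=01011011110 | 5Δ
t=1: Δ0=01011011110 Δ1=01011011010 | 1Δ
t=2: Δ0=01011011010 Δ1=01011011110 Δ2=01011011111 Δ3=01110011111 Δ4=00110010111 | 4Δ
t=3: Δ0=00110010111 Δ1=00110010011 | 1Δ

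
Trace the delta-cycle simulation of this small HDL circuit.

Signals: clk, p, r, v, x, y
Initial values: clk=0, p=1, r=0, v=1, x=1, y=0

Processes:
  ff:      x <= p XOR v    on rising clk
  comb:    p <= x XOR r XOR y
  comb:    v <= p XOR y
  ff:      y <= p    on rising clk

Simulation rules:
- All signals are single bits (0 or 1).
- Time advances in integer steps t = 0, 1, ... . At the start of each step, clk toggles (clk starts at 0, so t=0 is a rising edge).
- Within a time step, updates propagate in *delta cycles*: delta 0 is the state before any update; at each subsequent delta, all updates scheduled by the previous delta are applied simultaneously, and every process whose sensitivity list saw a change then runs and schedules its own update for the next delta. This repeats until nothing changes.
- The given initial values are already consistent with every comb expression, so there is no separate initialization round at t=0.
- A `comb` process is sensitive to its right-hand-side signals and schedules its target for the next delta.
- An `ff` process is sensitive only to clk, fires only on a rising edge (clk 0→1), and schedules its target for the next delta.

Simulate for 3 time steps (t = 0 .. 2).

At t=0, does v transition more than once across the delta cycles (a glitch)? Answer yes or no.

no

t0.Δ0 v=1 y=0 r=0 p=1 x=1 clk=0
t0.Δ1 v=1 y=0 r=0 p=1 x=1 clk=1
t0.Δ2 v=1 y=1 r=0 p=1 x=0 clk=1
t0.Δ3 v=0 y=1 r=0 p=1 x=0 clk=1
t1.Δ0 v=0 y=1 r=0 p=1 x=0 clk=1
t1.Δ1 v=0 y=1 r=0 p=1 x=0 clk=0
t2.Δ0 v=0 y=1 r=0 p=1 x=0 clk=0
t2.Δ1 v=0 y=1 r=0 p=1 x=0 clk=1
t2.Δ2 v=0 y=1 r=0 p=1 x=1 clk=1
t2.Δ3 v=0 y=1 r=0 p=0 x=1 clk=1
t2.Δ4 v=1 y=1 r=0 p=0 x=1 clk=1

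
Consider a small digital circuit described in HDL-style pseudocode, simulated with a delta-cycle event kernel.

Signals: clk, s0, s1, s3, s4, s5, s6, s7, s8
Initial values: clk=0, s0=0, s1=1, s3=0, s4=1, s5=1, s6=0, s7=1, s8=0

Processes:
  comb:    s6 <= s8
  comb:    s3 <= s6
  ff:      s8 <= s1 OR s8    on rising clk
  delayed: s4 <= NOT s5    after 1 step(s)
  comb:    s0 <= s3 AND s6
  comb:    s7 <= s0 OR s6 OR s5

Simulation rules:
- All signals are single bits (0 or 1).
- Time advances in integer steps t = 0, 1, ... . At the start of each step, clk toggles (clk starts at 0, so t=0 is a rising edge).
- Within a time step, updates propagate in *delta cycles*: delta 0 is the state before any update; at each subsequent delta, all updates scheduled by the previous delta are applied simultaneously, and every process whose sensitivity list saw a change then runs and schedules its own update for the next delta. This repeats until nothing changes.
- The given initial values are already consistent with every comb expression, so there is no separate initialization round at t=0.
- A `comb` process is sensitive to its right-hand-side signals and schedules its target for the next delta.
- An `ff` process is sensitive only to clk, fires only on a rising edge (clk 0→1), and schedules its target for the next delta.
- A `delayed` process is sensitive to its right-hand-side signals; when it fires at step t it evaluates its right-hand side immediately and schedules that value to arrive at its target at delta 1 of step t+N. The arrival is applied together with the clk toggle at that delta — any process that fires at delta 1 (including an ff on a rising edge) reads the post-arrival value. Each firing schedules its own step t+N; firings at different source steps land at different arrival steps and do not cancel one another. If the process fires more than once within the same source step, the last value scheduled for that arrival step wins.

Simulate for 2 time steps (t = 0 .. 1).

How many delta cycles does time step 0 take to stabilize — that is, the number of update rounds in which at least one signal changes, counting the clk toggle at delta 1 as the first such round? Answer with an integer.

[bits: s4,clk,s7,s3,s0,s1,s6,s8,s5]
t=0: Δ0=101001001 Δ1=111001001 Δ2=111001011 Δ3=111001111 Δ4=111101111 Δ5=111111111 | 5Δ
t=1: Δ0=111111111 Δ1=101111111 | 1Δ

5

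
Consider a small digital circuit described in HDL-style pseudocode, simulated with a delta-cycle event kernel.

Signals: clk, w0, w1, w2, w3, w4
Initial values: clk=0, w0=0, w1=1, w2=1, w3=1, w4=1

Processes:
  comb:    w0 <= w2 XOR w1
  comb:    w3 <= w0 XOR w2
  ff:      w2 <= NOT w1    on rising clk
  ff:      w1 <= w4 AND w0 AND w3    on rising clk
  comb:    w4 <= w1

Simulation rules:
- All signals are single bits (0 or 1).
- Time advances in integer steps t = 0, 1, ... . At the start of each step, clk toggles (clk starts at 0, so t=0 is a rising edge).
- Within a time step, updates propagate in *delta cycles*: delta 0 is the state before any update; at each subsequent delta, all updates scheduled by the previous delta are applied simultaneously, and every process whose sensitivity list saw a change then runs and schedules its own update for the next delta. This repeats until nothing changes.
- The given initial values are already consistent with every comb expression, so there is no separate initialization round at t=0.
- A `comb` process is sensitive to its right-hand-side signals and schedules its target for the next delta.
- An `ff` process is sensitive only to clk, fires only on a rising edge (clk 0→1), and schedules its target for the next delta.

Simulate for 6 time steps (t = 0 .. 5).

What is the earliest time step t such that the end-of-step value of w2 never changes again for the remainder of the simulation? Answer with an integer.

2

t=0 Δ0: w1=1 w3=1 w2=1 w4=1 w0=0 clk=0
  Δ1: clk:0→1
  Δ2: w1:1→0, w2:1→0
  Δ3: w3:1→0, w4:1→0
  (3Δ to stable)
t=1 Δ0: w1=0 w3=0 w2=0 w4=0 w0=0 clk=1
  Δ1: clk:1→0
  (1Δ to stable)
t=2 Δ0: w1=0 w3=0 w2=0 w4=0 w0=0 clk=0
  Δ1: clk:0→1
  Δ2: w2:0→1
  Δ3: w3:0→1, w0:0→1
  Δ4: w3:1→0
  (4Δ to stable)
t=3 Δ0: w1=0 w3=0 w2=1 w4=0 w0=1 clk=1
  Δ1: clk:1→0
  (1Δ to stable)
t=4 Δ0: w1=0 w3=0 w2=1 w4=0 w0=1 clk=0
  Δ1: clk:0→1
  (1Δ to stable)
t=5 Δ0: w1=0 w3=0 w2=1 w4=0 w0=1 clk=1
  Δ1: clk:1→0
  (1Δ to stable)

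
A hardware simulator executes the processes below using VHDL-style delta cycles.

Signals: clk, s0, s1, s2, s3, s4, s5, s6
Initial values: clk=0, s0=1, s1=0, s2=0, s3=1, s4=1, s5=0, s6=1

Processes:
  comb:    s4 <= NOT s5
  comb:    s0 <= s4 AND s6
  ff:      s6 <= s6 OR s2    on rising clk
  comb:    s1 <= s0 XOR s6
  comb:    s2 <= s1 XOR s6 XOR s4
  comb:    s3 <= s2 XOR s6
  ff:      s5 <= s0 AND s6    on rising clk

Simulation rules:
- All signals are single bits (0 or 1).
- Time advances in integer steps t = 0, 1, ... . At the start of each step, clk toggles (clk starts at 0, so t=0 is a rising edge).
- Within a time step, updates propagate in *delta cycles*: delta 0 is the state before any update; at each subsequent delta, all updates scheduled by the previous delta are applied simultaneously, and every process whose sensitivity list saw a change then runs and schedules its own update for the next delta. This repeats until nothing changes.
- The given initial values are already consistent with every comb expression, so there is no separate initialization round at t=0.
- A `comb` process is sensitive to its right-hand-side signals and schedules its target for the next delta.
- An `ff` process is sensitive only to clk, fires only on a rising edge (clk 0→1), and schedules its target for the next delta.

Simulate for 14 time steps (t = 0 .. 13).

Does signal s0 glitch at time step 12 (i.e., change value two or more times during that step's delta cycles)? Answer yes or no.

t=0 Δ0: s2=0 s1=0 s5=0 clk=0 s4=1 s0=1 s6=1 s3=1
  Δ1: clk:0→1
  Δ2: s5:0→1
  Δ3: s4:1→0
  Δ4: s2:0→1, s0:1→0
  Δ5: s1:0→1, s3:1→0
  Δ6: s2:1→0
  Δ7: s3:0→1
  (7Δ to stable)
t=1 Δ0: s2=0 s1=1 s5=1 clk=1 s4=0 s0=0 s6=1 s3=1
  Δ1: clk:1→0
  (1Δ to stable)
t=2 Δ0: s2=0 s1=1 s5=1 clk=0 s4=0 s0=0 s6=1 s3=1
  Δ1: clk:0→1
  Δ2: s5:1→0
  Δ3: s4:0→1
  Δ4: s2:0→1, s0:0→1
  Δ5: s1:1→0, s3:1→0
  Δ6: s2:1→0
  Δ7: s3:0→1
  (7Δ to stable)
t=3 Δ0: s2=0 s1=0 s5=0 clk=1 s4=1 s0=1 s6=1 s3=1
  Δ1: clk:1→0
  (1Δ to stable)
t=4 Δ0: s2=0 s1=0 s5=0 clk=0 s4=1 s0=1 s6=1 s3=1
  Δ1: clk:0→1
  Δ2: s5:0→1
  Δ3: s4:1→0
  Δ4: s2:0→1, s0:1→0
  Δ5: s1:0→1, s3:1→0
  Δ6: s2:1→0
  Δ7: s3:0→1
  (7Δ to stable)
t=5 Δ0: s2=0 s1=1 s5=1 clk=1 s4=0 s0=0 s6=1 s3=1
  Δ1: clk:1→0
  (1Δ to stable)
t=6 Δ0: s2=0 s1=1 s5=1 clk=0 s4=0 s0=0 s6=1 s3=1
  Δ1: clk:0→1
  Δ2: s5:1→0
  Δ3: s4:0→1
  Δ4: s2:0→1, s0:0→1
  Δ5: s1:1→0, s3:1→0
  Δ6: s2:1→0
  Δ7: s3:0→1
  (7Δ to stable)
t=7 Δ0: s2=0 s1=0 s5=0 clk=1 s4=1 s0=1 s6=1 s3=1
  Δ1: clk:1→0
  (1Δ to stable)
t=8 Δ0: s2=0 s1=0 s5=0 clk=0 s4=1 s0=1 s6=1 s3=1
  Δ1: clk:0→1
  Δ2: s5:0→1
  Δ3: s4:1→0
  Δ4: s2:0→1, s0:1→0
  Δ5: s1:0→1, s3:1→0
  Δ6: s2:1→0
  Δ7: s3:0→1
  (7Δ to stable)
t=9 Δ0: s2=0 s1=1 s5=1 clk=1 s4=0 s0=0 s6=1 s3=1
  Δ1: clk:1→0
  (1Δ to stable)
t=10 Δ0: s2=0 s1=1 s5=1 clk=0 s4=0 s0=0 s6=1 s3=1
  Δ1: clk:0→1
  Δ2: s5:1→0
  Δ3: s4:0→1
  Δ4: s2:0→1, s0:0→1
  Δ5: s1:1→0, s3:1→0
  Δ6: s2:1→0
  Δ7: s3:0→1
  (7Δ to stable)
t=11 Δ0: s2=0 s1=0 s5=0 clk=1 s4=1 s0=1 s6=1 s3=1
  Δ1: clk:1→0
  (1Δ to stable)
t=12 Δ0: s2=0 s1=0 s5=0 clk=0 s4=1 s0=1 s6=1 s3=1
  Δ1: clk:0→1
  Δ2: s5:0→1
  Δ3: s4:1→0
  Δ4: s2:0→1, s0:1→0
  Δ5: s1:0→1, s3:1→0
  Δ6: s2:1→0
  Δ7: s3:0→1
  (7Δ to stable)
t=13 Δ0: s2=0 s1=1 s5=1 clk=1 s4=0 s0=0 s6=1 s3=1
  Δ1: clk:1→0
  (1Δ to stable)

no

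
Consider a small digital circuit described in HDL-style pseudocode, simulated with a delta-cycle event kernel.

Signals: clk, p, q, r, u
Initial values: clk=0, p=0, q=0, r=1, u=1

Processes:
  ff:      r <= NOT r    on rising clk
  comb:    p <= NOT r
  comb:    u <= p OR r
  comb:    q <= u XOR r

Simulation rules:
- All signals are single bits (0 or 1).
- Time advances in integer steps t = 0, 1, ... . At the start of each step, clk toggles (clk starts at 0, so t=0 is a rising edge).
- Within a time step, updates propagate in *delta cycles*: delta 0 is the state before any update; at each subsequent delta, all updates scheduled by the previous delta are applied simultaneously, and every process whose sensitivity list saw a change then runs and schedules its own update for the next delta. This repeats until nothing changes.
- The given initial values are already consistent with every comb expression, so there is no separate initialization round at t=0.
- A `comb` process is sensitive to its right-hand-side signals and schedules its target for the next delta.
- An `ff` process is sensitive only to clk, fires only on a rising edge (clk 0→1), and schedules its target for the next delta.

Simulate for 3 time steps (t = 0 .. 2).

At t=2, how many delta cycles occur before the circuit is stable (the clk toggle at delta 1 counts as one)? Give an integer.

3

t0.Δ0 q=0 clk=0 p=0 u=1 r=1
t0.Δ1 q=0 clk=1 p=0 u=1 r=1
t0.Δ2 q=0 clk=1 p=0 u=1 r=0
t0.Δ3 q=1 clk=1 p=1 u=0 r=0
t0.Δ4 q=0 clk=1 p=1 u=1 r=0
t0.Δ5 q=1 clk=1 p=1 u=1 r=0
t1.Δ0 q=1 clk=1 p=1 u=1 r=0
t1.Δ1 q=1 clk=0 p=1 u=1 r=0
t2.Δ0 q=1 clk=0 p=1 u=1 r=0
t2.Δ1 q=1 clk=1 p=1 u=1 r=0
t2.Δ2 q=1 clk=1 p=1 u=1 r=1
t2.Δ3 q=0 clk=1 p=0 u=1 r=1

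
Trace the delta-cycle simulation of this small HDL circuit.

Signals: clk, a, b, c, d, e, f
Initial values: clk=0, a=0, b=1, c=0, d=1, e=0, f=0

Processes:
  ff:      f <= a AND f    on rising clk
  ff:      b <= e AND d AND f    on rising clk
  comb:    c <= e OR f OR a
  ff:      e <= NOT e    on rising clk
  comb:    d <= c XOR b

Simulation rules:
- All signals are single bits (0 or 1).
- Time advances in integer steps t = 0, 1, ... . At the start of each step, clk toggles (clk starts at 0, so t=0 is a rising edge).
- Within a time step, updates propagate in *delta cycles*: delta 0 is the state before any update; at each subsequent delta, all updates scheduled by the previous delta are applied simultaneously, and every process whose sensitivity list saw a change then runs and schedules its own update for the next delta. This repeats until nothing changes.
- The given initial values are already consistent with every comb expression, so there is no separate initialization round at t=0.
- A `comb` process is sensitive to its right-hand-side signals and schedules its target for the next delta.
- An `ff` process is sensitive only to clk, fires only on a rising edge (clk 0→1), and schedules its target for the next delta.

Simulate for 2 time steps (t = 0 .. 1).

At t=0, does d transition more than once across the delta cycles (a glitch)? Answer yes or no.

yes

t0.Δ0 f=0 a=0 clk=0 e=0 d=1 c=0 b=1
t0.Δ1 f=0 a=0 clk=1 e=0 d=1 c=0 b=1
t0.Δ2 f=0 a=0 clk=1 e=1 d=1 c=0 b=0
t0.Δ3 f=0 a=0 clk=1 e=1 d=0 c=1 b=0
t0.Δ4 f=0 a=0 clk=1 e=1 d=1 c=1 b=0
t1.Δ0 f=0 a=0 clk=1 e=1 d=1 c=1 b=0
t1.Δ1 f=0 a=0 clk=0 e=1 d=1 c=1 b=0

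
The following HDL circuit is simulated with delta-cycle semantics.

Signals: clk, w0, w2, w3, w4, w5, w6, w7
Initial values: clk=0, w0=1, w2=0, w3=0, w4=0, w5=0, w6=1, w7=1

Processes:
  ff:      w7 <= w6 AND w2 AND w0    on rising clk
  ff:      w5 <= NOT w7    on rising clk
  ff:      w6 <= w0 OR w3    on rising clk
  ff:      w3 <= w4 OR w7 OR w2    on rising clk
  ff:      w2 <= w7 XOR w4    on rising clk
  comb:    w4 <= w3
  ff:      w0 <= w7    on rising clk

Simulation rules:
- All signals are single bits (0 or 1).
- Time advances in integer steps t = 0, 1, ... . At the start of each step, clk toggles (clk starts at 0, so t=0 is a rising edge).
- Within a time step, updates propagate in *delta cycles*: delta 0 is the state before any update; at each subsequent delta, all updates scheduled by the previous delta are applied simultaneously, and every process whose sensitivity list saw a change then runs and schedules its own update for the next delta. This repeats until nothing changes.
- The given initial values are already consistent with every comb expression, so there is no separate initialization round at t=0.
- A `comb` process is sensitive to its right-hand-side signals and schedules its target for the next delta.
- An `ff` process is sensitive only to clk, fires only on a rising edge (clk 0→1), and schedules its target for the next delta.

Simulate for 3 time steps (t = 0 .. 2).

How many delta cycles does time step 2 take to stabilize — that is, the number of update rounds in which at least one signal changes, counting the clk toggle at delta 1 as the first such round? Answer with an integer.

[bits: clk,w4,w3,w0,w5,w7,w6,w2]
t=0: Δ0=00010110 Δ1=10010110 Δ2=10110011 Δ3=11110011 | 3Δ
t=1: Δ0=11110011 Δ1=01110011 | 1Δ
t=2: Δ0=01110011 Δ1=11110011 Δ2=11101111 | 2Δ

2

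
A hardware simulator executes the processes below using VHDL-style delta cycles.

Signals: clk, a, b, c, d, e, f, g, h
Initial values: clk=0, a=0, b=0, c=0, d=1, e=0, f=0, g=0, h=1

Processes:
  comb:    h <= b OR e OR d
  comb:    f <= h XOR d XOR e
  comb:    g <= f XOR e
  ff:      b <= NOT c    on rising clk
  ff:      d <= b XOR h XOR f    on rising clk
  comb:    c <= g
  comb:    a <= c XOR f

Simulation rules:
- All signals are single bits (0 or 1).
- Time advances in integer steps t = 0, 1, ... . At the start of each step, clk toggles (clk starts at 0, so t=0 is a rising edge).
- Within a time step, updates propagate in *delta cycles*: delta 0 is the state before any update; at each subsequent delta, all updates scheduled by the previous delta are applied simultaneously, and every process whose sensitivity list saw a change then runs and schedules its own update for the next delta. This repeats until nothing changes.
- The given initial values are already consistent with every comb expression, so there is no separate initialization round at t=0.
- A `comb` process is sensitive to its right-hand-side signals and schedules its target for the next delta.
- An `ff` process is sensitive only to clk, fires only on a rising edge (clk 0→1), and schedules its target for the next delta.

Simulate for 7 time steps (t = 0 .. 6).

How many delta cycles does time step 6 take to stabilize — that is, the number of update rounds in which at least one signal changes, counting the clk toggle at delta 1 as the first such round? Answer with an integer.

2

t0.Δ0 clk=0 h=1 b=0 e=0 c=0 f=0 g=0 a=0 d=1
t0.Δ1 clk=1 h=1 b=0 e=0 c=0 f=0 g=0 a=0 d=1
t0.Δ2 clk=1 h=1 b=1 e=0 c=0 f=0 g=0 a=0 d=1
t1.Δ0 clk=1 h=1 b=1 e=0 c=0 f=0 g=0 a=0 d=1
t1.Δ1 clk=0 h=1 b=1 e=0 c=0 f=0 g=0 a=0 d=1
t2.Δ0 clk=0 h=1 b=1 e=0 c=0 f=0 g=0 a=0 d=1
t2.Δ1 clk=1 h=1 b=1 e=0 c=0 f=0 g=0 a=0 d=1
t2.Δ2 clk=1 h=1 b=1 e=0 c=0 f=0 g=0 a=0 d=0
t2.Δ3 clk=1 h=1 b=1 e=0 c=0 f=1 g=0 a=0 d=0
t2.Δ4 clk=1 h=1 b=1 e=0 c=0 f=1 g=1 a=1 d=0
t2.Δ5 clk=1 h=1 b=1 e=0 c=1 f=1 g=1 a=1 d=0
t2.Δ6 clk=1 h=1 b=1 e=0 c=1 f=1 g=1 a=0 d=0
t3.Δ0 clk=1 h=1 b=1 e=0 c=1 f=1 g=1 a=0 d=0
t3.Δ1 clk=0 h=1 b=1 e=0 c=1 f=1 g=1 a=0 d=0
t4.Δ0 clk=0 h=1 b=1 e=0 c=1 f=1 g=1 a=0 d=0
t4.Δ1 clk=1 h=1 b=1 e=0 c=1 f=1 g=1 a=0 d=0
t4.Δ2 clk=1 h=1 b=0 e=0 c=1 f=1 g=1 a=0 d=1
t4.Δ3 clk=1 h=1 b=0 e=0 c=1 f=0 g=1 a=0 d=1
t4.Δ4 clk=1 h=1 b=0 e=0 c=1 f=0 g=0 a=1 d=1
t4.Δ5 clk=1 h=1 b=0 e=0 c=0 f=0 g=0 a=1 d=1
t4.Δ6 clk=1 h=1 b=0 e=0 c=0 f=0 g=0 a=0 d=1
t5.Δ0 clk=1 h=1 b=0 e=0 c=0 f=0 g=0 a=0 d=1
t5.Δ1 clk=0 h=1 b=0 e=0 c=0 f=0 g=0 a=0 d=1
t6.Δ0 clk=0 h=1 b=0 e=0 c=0 f=0 g=0 a=0 d=1
t6.Δ1 clk=1 h=1 b=0 e=0 c=0 f=0 g=0 a=0 d=1
t6.Δ2 clk=1 h=1 b=1 e=0 c=0 f=0 g=0 a=0 d=1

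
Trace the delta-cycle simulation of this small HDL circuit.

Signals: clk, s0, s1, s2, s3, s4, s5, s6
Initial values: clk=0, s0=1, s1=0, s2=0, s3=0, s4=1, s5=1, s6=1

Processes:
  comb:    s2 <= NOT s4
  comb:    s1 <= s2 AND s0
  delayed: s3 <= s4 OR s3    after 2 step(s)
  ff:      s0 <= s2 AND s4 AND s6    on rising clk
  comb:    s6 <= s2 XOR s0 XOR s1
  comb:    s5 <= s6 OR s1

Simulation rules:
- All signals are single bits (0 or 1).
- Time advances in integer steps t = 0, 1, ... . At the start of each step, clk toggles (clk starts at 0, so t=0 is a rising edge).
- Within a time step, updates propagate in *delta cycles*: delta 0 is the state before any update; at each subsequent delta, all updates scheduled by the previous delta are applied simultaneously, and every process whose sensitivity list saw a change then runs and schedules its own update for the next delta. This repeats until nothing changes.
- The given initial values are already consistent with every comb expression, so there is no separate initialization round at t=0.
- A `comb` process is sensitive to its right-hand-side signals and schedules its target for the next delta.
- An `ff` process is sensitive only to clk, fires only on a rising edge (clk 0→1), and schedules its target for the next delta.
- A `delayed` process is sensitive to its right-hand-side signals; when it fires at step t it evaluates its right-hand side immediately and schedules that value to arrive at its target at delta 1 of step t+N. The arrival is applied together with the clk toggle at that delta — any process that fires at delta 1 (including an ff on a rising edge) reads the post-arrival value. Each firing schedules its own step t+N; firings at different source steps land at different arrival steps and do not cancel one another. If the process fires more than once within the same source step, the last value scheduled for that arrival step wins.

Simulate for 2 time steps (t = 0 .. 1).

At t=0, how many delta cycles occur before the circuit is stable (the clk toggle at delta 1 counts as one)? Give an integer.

[bits: s1,s5,s4,s0,s2,s3,s6,clk]
t=0: Δ0=01110010 Δ1=01110011 Δ2=01100011 Δ3=01100001 Δ4=00100001 | 4Δ
t=1: Δ0=00100001 Δ1=00100000 | 1Δ

4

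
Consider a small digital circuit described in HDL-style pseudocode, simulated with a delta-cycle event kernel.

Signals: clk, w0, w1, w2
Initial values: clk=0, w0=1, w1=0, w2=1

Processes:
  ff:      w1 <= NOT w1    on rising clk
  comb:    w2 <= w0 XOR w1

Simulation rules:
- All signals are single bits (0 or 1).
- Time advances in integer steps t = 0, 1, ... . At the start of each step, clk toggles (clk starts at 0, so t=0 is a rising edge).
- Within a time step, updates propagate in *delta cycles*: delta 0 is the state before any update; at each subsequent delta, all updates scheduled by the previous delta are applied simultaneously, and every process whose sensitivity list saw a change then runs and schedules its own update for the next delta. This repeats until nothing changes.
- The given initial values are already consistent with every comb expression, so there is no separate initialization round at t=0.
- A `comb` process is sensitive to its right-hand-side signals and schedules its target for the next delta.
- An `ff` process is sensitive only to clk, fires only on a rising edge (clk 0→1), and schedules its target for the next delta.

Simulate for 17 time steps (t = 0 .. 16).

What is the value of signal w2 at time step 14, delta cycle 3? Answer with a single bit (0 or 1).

[bits: w2,w1,w0,clk]
t=0: Δ0=1010 Δ1=1011 Δ2=1111 Δ3=0111 | 3Δ
t=1: Δ0=0111 Δ1=0110 | 1Δ
t=2: Δ0=0110 Δ1=0111 Δ2=0011 Δ3=1011 | 3Δ
t=3: Δ0=1011 Δ1=1010 | 1Δ
t=4: Δ0=1010 Δ1=1011 Δ2=1111 Δ3=0111 | 3Δ
t=5: Δ0=0111 Δ1=0110 | 1Δ
t=6: Δ0=0110 Δ1=0111 Δ2=0011 Δ3=1011 | 3Δ
t=7: Δ0=1011 Δ1=1010 | 1Δ
t=8: Δ0=1010 Δ1=1011 Δ2=1111 Δ3=0111 | 3Δ
t=9: Δ0=0111 Δ1=0110 | 1Δ
t=10: Δ0=0110 Δ1=0111 Δ2=0011 Δ3=1011 | 3Δ
t=11: Δ0=1011 Δ1=1010 | 1Δ
t=12: Δ0=1010 Δ1=1011 Δ2=1111 Δ3=0111 | 3Δ
t=13: Δ0=0111 Δ1=0110 | 1Δ
t=14: Δ0=0110 Δ1=0111 Δ2=0011 Δ3=1011 | 3Δ
t=15: Δ0=1011 Δ1=1010 | 1Δ
t=16: Δ0=1010 Δ1=1011 Δ2=1111 Δ3=0111 | 3Δ

1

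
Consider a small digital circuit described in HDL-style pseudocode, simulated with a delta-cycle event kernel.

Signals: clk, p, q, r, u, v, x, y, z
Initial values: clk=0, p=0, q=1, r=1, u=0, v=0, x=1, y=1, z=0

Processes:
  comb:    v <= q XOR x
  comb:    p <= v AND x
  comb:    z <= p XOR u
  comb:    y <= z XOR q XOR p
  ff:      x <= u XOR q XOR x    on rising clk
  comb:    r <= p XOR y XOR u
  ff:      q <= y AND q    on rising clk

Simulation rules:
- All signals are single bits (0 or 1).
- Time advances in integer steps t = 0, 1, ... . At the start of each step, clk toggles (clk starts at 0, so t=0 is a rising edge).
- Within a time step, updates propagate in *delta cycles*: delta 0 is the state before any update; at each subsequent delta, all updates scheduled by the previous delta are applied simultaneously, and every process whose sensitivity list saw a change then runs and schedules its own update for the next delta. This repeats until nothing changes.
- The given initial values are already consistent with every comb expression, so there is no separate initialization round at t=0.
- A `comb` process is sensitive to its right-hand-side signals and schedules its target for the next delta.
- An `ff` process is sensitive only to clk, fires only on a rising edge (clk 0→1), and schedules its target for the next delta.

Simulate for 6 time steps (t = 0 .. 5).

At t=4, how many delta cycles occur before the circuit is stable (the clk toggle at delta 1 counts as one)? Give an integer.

[bits: z,p,clk,r,y,u,x,v,q]
t=0: Δ0=000110101 Δ1=001110101 Δ2=001110001 Δ3=001110011 | 3Δ
t=1: Δ0=001110011 Δ1=000110011 | 1Δ
t=2: Δ0=000110011 Δ1=001110011 Δ2=001110111 Δ3=011110101 Δ4=101000101 Δ5=001000101 Δ6=001010101 Δ7=001110101 | 7Δ
t=3: Δ0=001110101 Δ1=000110101 | 1Δ
t=4: Δ0=000110101 Δ1=001110101 Δ2=001110001 Δ3=001110011 | 3Δ
t=5: Δ0=001110011 Δ1=000110011 | 1Δ

3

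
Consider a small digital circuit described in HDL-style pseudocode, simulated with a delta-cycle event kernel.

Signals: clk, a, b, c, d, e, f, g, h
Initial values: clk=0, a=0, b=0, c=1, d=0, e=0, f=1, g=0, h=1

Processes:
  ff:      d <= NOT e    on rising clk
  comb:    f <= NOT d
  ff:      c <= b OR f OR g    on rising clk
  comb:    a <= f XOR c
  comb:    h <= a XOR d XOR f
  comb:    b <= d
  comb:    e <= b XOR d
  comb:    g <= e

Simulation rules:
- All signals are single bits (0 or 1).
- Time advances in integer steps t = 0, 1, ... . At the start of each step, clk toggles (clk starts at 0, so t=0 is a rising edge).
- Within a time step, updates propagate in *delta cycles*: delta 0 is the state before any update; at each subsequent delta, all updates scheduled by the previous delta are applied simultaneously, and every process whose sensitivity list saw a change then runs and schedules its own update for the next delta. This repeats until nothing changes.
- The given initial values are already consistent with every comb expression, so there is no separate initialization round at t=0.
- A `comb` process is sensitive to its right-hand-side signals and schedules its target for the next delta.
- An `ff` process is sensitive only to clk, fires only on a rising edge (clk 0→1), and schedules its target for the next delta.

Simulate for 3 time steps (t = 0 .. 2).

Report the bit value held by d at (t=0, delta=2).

1

[bits: a,c,clk,f,e,g,h,d,b]
t=0: Δ0=010100100 Δ1=011100100 Δ2=011100110 Δ3=011010011 Δ4=111001111 Δ5=111000011 | 5Δ
t=1: Δ0=111000011 Δ1=110000011 | 1Δ
t=2: Δ0=110000011 Δ1=111000011 | 1Δ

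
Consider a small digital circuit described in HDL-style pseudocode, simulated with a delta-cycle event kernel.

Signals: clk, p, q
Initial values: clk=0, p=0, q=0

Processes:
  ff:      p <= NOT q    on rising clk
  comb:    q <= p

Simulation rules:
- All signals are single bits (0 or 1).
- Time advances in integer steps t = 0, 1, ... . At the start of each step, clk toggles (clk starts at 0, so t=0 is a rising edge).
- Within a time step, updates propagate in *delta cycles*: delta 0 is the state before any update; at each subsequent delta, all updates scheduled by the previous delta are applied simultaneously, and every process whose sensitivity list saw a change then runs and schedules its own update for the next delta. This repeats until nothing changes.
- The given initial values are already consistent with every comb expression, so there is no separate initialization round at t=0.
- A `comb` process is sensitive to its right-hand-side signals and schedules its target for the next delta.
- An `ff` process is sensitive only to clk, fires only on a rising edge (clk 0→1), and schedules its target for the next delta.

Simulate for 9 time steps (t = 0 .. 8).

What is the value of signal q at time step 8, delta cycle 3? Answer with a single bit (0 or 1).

t=0 Δ0: p=0 q=0 clk=0
  Δ1: clk:0→1
  Δ2: p:0→1
  Δ3: q:0→1
  (3Δ to stable)
t=1 Δ0: p=1 q=1 clk=1
  Δ1: clk:1→0
  (1Δ to stable)
t=2 Δ0: p=1 q=1 clk=0
  Δ1: clk:0→1
  Δ2: p:1→0
  Δ3: q:1→0
  (3Δ to stable)
t=3 Δ0: p=0 q=0 clk=1
  Δ1: clk:1→0
  (1Δ to stable)
t=4 Δ0: p=0 q=0 clk=0
  Δ1: clk:0→1
  Δ2: p:0→1
  Δ3: q:0→1
  (3Δ to stable)
t=5 Δ0: p=1 q=1 clk=1
  Δ1: clk:1→0
  (1Δ to stable)
t=6 Δ0: p=1 q=1 clk=0
  Δ1: clk:0→1
  Δ2: p:1→0
  Δ3: q:1→0
  (3Δ to stable)
t=7 Δ0: p=0 q=0 clk=1
  Δ1: clk:1→0
  (1Δ to stable)
t=8 Δ0: p=0 q=0 clk=0
  Δ1: clk:0→1
  Δ2: p:0→1
  Δ3: q:0→1
  (3Δ to stable)

1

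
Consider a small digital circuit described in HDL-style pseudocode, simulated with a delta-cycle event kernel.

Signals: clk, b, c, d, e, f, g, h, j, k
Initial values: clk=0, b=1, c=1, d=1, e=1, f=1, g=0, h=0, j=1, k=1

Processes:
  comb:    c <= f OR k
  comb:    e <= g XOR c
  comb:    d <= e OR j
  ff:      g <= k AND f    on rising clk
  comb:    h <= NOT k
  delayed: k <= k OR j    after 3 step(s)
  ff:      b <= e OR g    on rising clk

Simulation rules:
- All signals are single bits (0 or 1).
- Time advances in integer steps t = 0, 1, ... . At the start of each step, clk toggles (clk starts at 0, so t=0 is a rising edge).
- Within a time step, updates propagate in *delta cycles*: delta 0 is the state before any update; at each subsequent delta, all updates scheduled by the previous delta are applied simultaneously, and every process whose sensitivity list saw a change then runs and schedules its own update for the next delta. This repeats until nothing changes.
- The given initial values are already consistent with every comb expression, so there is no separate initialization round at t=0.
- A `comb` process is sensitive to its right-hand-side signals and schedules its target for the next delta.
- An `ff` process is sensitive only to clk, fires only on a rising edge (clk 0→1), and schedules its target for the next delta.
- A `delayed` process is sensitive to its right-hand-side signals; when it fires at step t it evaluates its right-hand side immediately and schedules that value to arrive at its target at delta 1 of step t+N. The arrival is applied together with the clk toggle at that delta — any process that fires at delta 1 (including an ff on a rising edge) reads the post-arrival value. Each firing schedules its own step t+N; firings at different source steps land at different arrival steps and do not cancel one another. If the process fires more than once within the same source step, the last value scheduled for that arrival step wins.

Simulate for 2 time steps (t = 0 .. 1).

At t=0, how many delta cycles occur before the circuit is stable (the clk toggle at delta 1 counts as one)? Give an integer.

3

t=0 Δ0: j=1 d=1 h=0 e=1 g=0 c=1 clk=0 k=1 b=1 f=1
  Δ1: clk:0→1
  Δ2: g:0→1
  Δ3: e:1→0
  (3Δ to stable)
t=1 Δ0: j=1 d=1 h=0 e=0 g=1 c=1 clk=1 k=1 b=1 f=1
  Δ1: clk:1→0
  (1Δ to stable)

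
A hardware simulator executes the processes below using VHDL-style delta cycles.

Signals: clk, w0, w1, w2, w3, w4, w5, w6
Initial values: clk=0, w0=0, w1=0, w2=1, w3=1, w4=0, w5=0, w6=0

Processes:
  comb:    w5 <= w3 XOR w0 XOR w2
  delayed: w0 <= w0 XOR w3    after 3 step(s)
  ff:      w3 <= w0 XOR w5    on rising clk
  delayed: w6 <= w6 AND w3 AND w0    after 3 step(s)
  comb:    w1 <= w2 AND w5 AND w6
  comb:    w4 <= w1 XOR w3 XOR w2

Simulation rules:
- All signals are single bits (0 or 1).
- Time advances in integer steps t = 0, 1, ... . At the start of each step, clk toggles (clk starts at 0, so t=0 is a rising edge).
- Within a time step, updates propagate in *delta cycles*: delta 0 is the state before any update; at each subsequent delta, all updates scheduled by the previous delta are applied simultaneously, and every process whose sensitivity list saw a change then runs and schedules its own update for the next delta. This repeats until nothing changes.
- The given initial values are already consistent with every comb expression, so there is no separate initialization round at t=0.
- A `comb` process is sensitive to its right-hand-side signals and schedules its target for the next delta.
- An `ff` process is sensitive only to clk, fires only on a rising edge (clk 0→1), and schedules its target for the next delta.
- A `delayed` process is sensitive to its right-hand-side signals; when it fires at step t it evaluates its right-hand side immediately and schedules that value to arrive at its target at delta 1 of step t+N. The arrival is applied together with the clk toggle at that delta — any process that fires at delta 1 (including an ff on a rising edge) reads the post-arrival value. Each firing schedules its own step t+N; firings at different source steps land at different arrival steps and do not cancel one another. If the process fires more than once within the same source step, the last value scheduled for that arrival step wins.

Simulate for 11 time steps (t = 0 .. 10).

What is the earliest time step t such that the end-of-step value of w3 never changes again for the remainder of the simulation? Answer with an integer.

t=0 Δ0: w2=1 clk=0 w3=1 w6=0 w4=0 w0=0 w1=0 w5=0
  Δ1: clk:0→1
  Δ2: w3:1→0
  Δ3: w4:0→1, w5:0→1
  (3Δ to stable)
t=1 Δ0: w2=1 clk=1 w3=0 w6=0 w4=1 w0=0 w1=0 w5=1
  Δ1: clk:1→0
  (1Δ to stable)
t=2 Δ0: w2=1 clk=0 w3=0 w6=0 w4=1 w0=0 w1=0 w5=1
  Δ1: clk:0→1
  Δ2: w3:0→1
  Δ3: w4:1→0, w5:1→0
  (3Δ to stable)
t=3 Δ0: w2=1 clk=1 w3=1 w6=0 w4=0 w0=0 w1=0 w5=0
  Δ1: clk:1→0
  (1Δ to stable)
t=4 Δ0: w2=1 clk=0 w3=1 w6=0 w4=0 w0=0 w1=0 w5=0
  Δ1: clk:0→1
  Δ2: w3:1→0
  Δ3: w4:0→1, w5:0→1
  (3Δ to stable)
t=5 Δ0: w2=1 clk=1 w3=0 w6=0 w4=1 w0=0 w1=0 w5=1
  Δ1: clk:1→0, w0:0→1
  Δ2: w5:1→0
  (2Δ to stable)
t=6 Δ0: w2=1 clk=0 w3=0 w6=0 w4=1 w0=1 w1=0 w5=0
  Δ1: clk:0→1
  Δ2: w3:0→1
  Δ3: w4:1→0, w5:0→1
  (3Δ to stable)
t=7 Δ0: w2=1 clk=1 w3=1 w6=0 w4=0 w0=1 w1=0 w5=1
  Δ1: clk:1→0, w0:1→0
  Δ2: w5:1→0
  (2Δ to stable)
t=8 Δ0: w2=1 clk=0 w3=1 w6=0 w4=0 w0=0 w1=0 w5=0
  Δ1: clk:0→1, w0:0→1
  Δ2: w5:0→1
  (2Δ to stable)
t=9 Δ0: w2=1 clk=1 w3=1 w6=0 w4=0 w0=1 w1=0 w5=1
  Δ1: clk:1→0, w0:1→0
  Δ2: w5:1→0
  (2Δ to stable)
t=10 Δ0: w2=1 clk=0 w3=1 w6=0 w4=0 w0=0 w1=0 w5=0
  Δ1: clk:0→1, w0:0→1
  Δ2: w5:0→1
  (2Δ to stable)

6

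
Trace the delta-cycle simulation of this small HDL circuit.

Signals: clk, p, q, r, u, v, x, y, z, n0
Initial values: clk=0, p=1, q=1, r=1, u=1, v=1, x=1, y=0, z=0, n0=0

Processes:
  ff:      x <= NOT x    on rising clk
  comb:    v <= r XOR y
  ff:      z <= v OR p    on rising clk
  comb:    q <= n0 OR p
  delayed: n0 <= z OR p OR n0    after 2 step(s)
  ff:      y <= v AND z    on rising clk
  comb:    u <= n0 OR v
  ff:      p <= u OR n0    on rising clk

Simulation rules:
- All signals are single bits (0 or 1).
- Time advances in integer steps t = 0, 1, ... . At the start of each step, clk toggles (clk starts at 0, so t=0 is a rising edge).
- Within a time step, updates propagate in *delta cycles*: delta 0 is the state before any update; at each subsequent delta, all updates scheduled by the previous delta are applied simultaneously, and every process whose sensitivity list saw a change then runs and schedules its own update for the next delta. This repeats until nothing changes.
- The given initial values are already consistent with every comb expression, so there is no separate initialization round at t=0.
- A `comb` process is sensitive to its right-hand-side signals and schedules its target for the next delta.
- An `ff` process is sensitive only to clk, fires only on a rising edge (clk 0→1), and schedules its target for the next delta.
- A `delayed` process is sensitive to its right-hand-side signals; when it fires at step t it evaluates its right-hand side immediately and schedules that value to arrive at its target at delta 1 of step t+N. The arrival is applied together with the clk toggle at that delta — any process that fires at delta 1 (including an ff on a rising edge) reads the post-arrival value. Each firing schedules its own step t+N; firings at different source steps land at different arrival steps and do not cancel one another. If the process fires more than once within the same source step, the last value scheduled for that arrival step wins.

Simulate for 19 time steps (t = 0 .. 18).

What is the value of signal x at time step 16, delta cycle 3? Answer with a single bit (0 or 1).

0

t=0 Δ0: u=1 r=1 x=1 clk=0 p=1 z=0 q=1 n0=0 y=0 v=1
  Δ1: clk:0→1
  Δ2: x:1→0, z:0→1
  (2Δ to stable)
t=1 Δ0: u=1 r=1 x=0 clk=1 p=1 z=1 q=1 n0=0 y=0 v=1
  Δ1: clk:1→0
  (1Δ to stable)
t=2 Δ0: u=1 r=1 x=0 clk=0 p=1 z=1 q=1 n0=0 y=0 v=1
  Δ1: clk:0→1, n0:0→1
  Δ2: x:0→1, y:0→1
  Δ3: v:1→0
  (3Δ to stable)
t=3 Δ0: u=1 r=1 x=1 clk=1 p=1 z=1 q=1 n0=1 y=1 v=0
  Δ1: clk:1→0
  (1Δ to stable)
t=4 Δ0: u=1 r=1 x=1 clk=0 p=1 z=1 q=1 n0=1 y=1 v=0
  Δ1: clk:0→1
  Δ2: x:1→0, y:1→0
  Δ3: v:0→1
  (3Δ to stable)
t=5 Δ0: u=1 r=1 x=0 clk=1 p=1 z=1 q=1 n0=1 y=0 v=1
  Δ1: clk:1→0
  (1Δ to stable)
t=6 Δ0: u=1 r=1 x=0 clk=0 p=1 z=1 q=1 n0=1 y=0 v=1
  Δ1: clk:0→1
  Δ2: x:0→1, y:0→1
  Δ3: v:1→0
  (3Δ to stable)
t=7 Δ0: u=1 r=1 x=1 clk=1 p=1 z=1 q=1 n0=1 y=1 v=0
  Δ1: clk:1→0
  (1Δ to stable)
t=8 Δ0: u=1 r=1 x=1 clk=0 p=1 z=1 q=1 n0=1 y=1 v=0
  Δ1: clk:0→1
  Δ2: x:1→0, y:1→0
  Δ3: v:0→1
  (3Δ to stable)
t=9 Δ0: u=1 r=1 x=0 clk=1 p=1 z=1 q=1 n0=1 y=0 v=1
  Δ1: clk:1→0
  (1Δ to stable)
t=10 Δ0: u=1 r=1 x=0 clk=0 p=1 z=1 q=1 n0=1 y=0 v=1
  Δ1: clk:0→1
  Δ2: x:0→1, y:0→1
  Δ3: v:1→0
  (3Δ to stable)
t=11 Δ0: u=1 r=1 x=1 clk=1 p=1 z=1 q=1 n0=1 y=1 v=0
  Δ1: clk:1→0
  (1Δ to stable)
t=12 Δ0: u=1 r=1 x=1 clk=0 p=1 z=1 q=1 n0=1 y=1 v=0
  Δ1: clk:0→1
  Δ2: x:1→0, y:1→0
  Δ3: v:0→1
  (3Δ to stable)
t=13 Δ0: u=1 r=1 x=0 clk=1 p=1 z=1 q=1 n0=1 y=0 v=1
  Δ1: clk:1→0
  (1Δ to stable)
t=14 Δ0: u=1 r=1 x=0 clk=0 p=1 z=1 q=1 n0=1 y=0 v=1
  Δ1: clk:0→1
  Δ2: x:0→1, y:0→1
  Δ3: v:1→0
  (3Δ to stable)
t=15 Δ0: u=1 r=1 x=1 clk=1 p=1 z=1 q=1 n0=1 y=1 v=0
  Δ1: clk:1→0
  (1Δ to stable)
t=16 Δ0: u=1 r=1 x=1 clk=0 p=1 z=1 q=1 n0=1 y=1 v=0
  Δ1: clk:0→1
  Δ2: x:1→0, y:1→0
  Δ3: v:0→1
  (3Δ to stable)
t=17 Δ0: u=1 r=1 x=0 clk=1 p=1 z=1 q=1 n0=1 y=0 v=1
  Δ1: clk:1→0
  (1Δ to stable)
t=18 Δ0: u=1 r=1 x=0 clk=0 p=1 z=1 q=1 n0=1 y=0 v=1
  Δ1: clk:0→1
  Δ2: x:0→1, y:0→1
  Δ3: v:1→0
  (3Δ to stable)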